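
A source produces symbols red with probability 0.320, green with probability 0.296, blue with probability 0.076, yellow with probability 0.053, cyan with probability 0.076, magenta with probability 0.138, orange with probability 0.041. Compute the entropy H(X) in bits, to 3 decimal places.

2.419 bits

H = −Σ pᵢ log₂ pᵢ.
−0.320·log₂(0.320) = 0.5260
−0.296·log₂(0.296) = 0.5199
−0.076·log₂(0.076) = 0.2826
−0.053·log₂(0.053) = 0.2246
−0.076·log₂(0.076) = 0.2826
−0.138·log₂(0.138) = 0.3943
−0.041·log₂(0.041) = 0.1889
Sum ≈ 2.4189 → 2.419 bits.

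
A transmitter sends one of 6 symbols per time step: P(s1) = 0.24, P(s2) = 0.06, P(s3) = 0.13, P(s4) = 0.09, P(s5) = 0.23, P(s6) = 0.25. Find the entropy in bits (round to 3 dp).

H = −Σ pᵢ log₂ pᵢ.
−0.24·log₂(0.24) = 0.4941
−0.06·log₂(0.06) = 0.2435
−0.13·log₂(0.13) = 0.3826
−0.09·log₂(0.09) = 0.3127
−0.23·log₂(0.23) = 0.4877
−0.25·log₂(0.25) = 0.5000
Sum ≈ 2.4206 → 2.421 bits.

2.421 bits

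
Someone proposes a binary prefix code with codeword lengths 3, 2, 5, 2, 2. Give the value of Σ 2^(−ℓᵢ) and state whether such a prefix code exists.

With common denominator 2^5 = 32: Σ 2^(−ℓᵢ) = 4/32 + 8/32 + 1/32 + 8/32 + 8/32 = 29/32 = 0.90625.
Kraft's inequality requires Σ ≤ 1; here Σ = 0.90625 ≤ 1, so such a prefix code exists.

0.90625; yes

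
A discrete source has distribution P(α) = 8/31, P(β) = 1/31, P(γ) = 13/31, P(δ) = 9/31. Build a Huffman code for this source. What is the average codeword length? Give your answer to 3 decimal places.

1.871 bits/symbol

Repeatedly combine the two least-probable nodes; the expected code length is the sum of the merged weights.
merge 1/31 + 8/31 → 9/31
merge 9/31 + 9/31 → 18/31
merge 13/31 + 18/31 → 1
L = 9/31 + 18/31 + 1 = 58/31 ≈ 1.871 bits/symbol.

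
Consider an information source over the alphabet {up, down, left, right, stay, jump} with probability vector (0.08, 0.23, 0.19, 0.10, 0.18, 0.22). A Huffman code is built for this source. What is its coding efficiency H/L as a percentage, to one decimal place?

Entropy H = −Σ p log₂ p ≈ 2.4925 bits.
Huffman merges: 2/25+1/10→9/50; 9/50+9/50→9/25; 19/100+11/50→41/100; 23/100+9/25→59/100; 41/100+59/100→1. L = 127/50 ≈ 2.5400.
Efficiency = H/L = 2.4925/2.5400 = 98.1%.

98.1%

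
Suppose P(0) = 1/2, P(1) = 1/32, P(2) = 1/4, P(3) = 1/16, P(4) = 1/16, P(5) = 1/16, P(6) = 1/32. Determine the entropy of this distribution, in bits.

2.0625 bits

Each probability is a power of 1/2, so log₂(1/p) is an integer.
H = Σ p·log₂(1/p) = 1/2·1 + 1/32·5 + 1/4·2 + 1/16·4 + 1/16·4 + 1/16·4 + 1/32·5 = 2.0625 bits.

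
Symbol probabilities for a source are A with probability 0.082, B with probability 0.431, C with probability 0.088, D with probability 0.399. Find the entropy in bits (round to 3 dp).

1.657 bits

H = −Σ pᵢ log₂ pᵢ.
−0.082·log₂(0.082) = 0.2959
−0.431·log₂(0.431) = 0.5233
−0.088·log₂(0.088) = 0.3086
−0.399·log₂(0.399) = 0.5289
Sum ≈ 1.6567 → 1.657 bits.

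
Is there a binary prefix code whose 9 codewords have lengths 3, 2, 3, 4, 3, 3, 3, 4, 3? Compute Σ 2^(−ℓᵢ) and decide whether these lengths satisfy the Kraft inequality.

1.125; no

With common denominator 2^4 = 16: Σ 2^(−ℓᵢ) = 2/16 + 4/16 + 2/16 + 1/16 + 2/16 + 2/16 + 2/16 + 1/16 + 2/16 = 18/16 = 1.125.
Kraft's inequality requires Σ ≤ 1; here Σ = 1.125 > 1, so no such prefix code exists.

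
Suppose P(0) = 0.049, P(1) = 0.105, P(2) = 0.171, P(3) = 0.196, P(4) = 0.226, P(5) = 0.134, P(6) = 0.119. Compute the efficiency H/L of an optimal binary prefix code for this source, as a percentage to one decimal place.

98.5%

Entropy H = −Σ p log₂ p ≈ 2.6900 bits.
Huffman merges: 49/1000+21/200→77/500; 119/1000+67/500→253/1000; 77/500+171/1000→13/40; 49/250+113/500→211/500; 253/1000+13/40→289/500; 211/500+289/500→1. L = 683/250 ≈ 2.7320.
Efficiency = H/L = 2.6900/2.7320 = 98.5%.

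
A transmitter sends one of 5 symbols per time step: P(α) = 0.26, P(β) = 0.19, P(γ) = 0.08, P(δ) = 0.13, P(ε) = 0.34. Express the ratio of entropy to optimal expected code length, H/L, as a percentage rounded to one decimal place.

Entropy H = −Σ p log₂ p ≈ 2.1638 bits.
Huffman merges: 2/25+13/100→21/100; 19/100+21/100→2/5; 13/50+17/50→3/5; 2/5+3/5→1. L = 221/100 ≈ 2.2100.
Efficiency = H/L = 2.1638/2.2100 = 97.9%.

97.9%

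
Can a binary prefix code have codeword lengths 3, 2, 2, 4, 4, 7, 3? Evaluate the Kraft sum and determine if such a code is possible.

0.8828125; yes

With common denominator 2^7 = 128: Σ 2^(−ℓᵢ) = 16/128 + 32/128 + 32/128 + 8/128 + 8/128 + 1/128 + 16/128 = 113/128 = 0.8828125.
Kraft's inequality requires Σ ≤ 1; here Σ = 0.8828125 ≤ 1, so such a prefix code exists.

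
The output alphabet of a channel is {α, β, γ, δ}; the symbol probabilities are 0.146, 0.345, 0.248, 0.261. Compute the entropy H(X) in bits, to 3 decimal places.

1.940 bits

H = −Σ pᵢ log₂ pᵢ.
−0.146·log₂(0.146) = 0.4053
−0.345·log₂(0.345) = 0.5297
−0.248·log₂(0.248) = 0.4989
−0.261·log₂(0.261) = 0.5058
Sum ≈ 1.9396 → 1.940 bits.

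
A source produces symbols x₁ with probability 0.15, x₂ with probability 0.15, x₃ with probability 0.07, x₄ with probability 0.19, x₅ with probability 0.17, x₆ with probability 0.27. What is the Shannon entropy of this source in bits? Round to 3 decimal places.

H = −Σ pᵢ log₂ pᵢ.
−0.15·log₂(0.15) = 0.4105
−0.15·log₂(0.15) = 0.4105
−0.07·log₂(0.07) = 0.2686
−0.19·log₂(0.19) = 0.4552
−0.17·log₂(0.17) = 0.4346
−0.27·log₂(0.27) = 0.5100
Sum ≈ 2.4895 → 2.489 bits.

2.489 bits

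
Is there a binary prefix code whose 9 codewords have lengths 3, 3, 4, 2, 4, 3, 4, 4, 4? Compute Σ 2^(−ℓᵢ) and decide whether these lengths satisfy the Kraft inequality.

0.9375; yes

With common denominator 2^4 = 16: Σ 2^(−ℓᵢ) = 2/16 + 2/16 + 1/16 + 4/16 + 1/16 + 2/16 + 1/16 + 1/16 + 1/16 = 15/16 = 0.9375.
Kraft's inequality requires Σ ≤ 1; here Σ = 0.9375 ≤ 1, so such a prefix code exists.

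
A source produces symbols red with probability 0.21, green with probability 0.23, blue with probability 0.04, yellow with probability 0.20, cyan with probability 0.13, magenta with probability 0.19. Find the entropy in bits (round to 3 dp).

H = −Σ pᵢ log₂ pᵢ.
−0.21·log₂(0.21) = 0.4728
−0.23·log₂(0.23) = 0.4877
−0.04·log₂(0.04) = 0.1858
−0.20·log₂(0.20) = 0.4644
−0.13·log₂(0.13) = 0.3826
−0.19·log₂(0.19) = 0.4552
Sum ≈ 2.4485 → 2.449 bits.

2.449 bits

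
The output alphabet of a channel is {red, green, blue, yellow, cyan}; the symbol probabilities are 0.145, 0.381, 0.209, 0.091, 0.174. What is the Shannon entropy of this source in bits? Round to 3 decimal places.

2.160 bits

H = −Σ pᵢ log₂ pᵢ.
−0.145·log₂(0.145) = 0.4040
−0.381·log₂(0.381) = 0.5304
−0.209·log₂(0.209) = 0.4720
−0.091·log₂(0.091) = 0.3147
−0.174·log₂(0.174) = 0.4390
Sum ≈ 2.1600 → 2.160 bits.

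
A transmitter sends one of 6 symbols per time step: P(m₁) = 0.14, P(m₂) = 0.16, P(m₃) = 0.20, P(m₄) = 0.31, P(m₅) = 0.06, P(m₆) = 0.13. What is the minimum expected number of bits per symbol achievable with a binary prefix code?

2.49 bits/symbol

Repeatedly combine the two least-probable nodes; the expected code length is the sum of the merged weights.
merge 3/50 + 13/100 → 19/100
merge 7/50 + 4/25 → 3/10
merge 19/100 + 1/5 → 39/100
merge 3/10 + 31/100 → 61/100
merge 39/100 + 61/100 → 1
L = 19/100 + 3/10 + 39/100 + 61/100 + 1 = 249/100 = 2.49 bits/symbol.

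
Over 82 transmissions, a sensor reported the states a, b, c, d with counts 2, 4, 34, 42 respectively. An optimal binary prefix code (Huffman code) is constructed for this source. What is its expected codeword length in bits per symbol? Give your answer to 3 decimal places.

Probabilities are the counts divided by 82.
Repeatedly combine the two least-probable nodes; the expected code length is the sum of the merged weights.
merge 1/41 + 2/41 → 3/41
merge 3/41 + 17/41 → 20/41
merge 20/41 + 21/41 → 1
L = 3/41 + 20/41 + 1 = 64/41 ≈ 1.561 bits/symbol.

1.561 bits/symbol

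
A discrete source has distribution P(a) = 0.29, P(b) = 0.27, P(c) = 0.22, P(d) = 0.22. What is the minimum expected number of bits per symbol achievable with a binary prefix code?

Repeatedly combine the two least-probable nodes; the expected code length is the sum of the merged weights.
merge 11/50 + 11/50 → 11/25
merge 27/100 + 29/100 → 14/25
merge 11/25 + 14/25 → 1
L = 11/25 + 14/25 + 1 = 2 bits/symbol.

2 bits/symbol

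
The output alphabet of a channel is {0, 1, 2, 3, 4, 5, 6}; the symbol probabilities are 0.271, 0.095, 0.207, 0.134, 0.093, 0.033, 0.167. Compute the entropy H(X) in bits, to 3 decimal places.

2.604 bits

H = −Σ pᵢ log₂ pᵢ.
−0.271·log₂(0.271) = 0.5105
−0.095·log₂(0.095) = 0.3226
−0.207·log₂(0.207) = 0.4704
−0.134·log₂(0.134) = 0.3886
−0.093·log₂(0.093) = 0.3187
−0.033·log₂(0.033) = 0.1624
−0.167·log₂(0.167) = 0.4312
Sum ≈ 2.6043 → 2.604 bits.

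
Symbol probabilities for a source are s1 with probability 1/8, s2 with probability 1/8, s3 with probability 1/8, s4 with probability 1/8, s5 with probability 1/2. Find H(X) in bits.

2 bits

Each probability is a power of 1/2, so log₂(1/p) is an integer.
H = Σ p·log₂(1/p) = 1/8·3 + 1/8·3 + 1/8·3 + 1/8·3 + 1/2·1 = 2 bits.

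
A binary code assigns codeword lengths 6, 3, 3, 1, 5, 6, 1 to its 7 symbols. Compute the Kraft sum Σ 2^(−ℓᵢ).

With common denominator 2^6 = 64: Σ 2^(−ℓᵢ) = 1/64 + 8/64 + 8/64 + 32/64 + 2/64 + 1/64 + 32/64 = 84/64 = 1.3125.

1.3125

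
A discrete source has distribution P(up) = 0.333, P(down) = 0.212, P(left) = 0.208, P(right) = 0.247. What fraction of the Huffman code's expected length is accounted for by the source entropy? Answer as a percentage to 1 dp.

Entropy H = −Σ p log₂ p ≈ 1.9722 bits.
Huffman merges: 26/125+53/250→21/50; 247/1000+333/1000→29/50; 21/50+29/50→1. L = 2 ≈ 2.0000.
Efficiency = H/L = 1.9722/2.0000 = 98.6%.

98.6%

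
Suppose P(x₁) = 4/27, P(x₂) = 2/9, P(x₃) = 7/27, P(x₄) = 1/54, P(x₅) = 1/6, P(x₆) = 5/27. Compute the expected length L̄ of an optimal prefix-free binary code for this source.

Repeatedly combine the two least-probable nodes; the expected code length is the sum of the merged weights.
merge 1/54 + 4/27 → 1/6
merge 1/6 + 1/6 → 1/3
merge 5/27 + 2/9 → 11/27
merge 7/27 + 1/3 → 16/27
merge 11/27 + 16/27 → 1
L = 1/6 + 1/3 + 11/27 + 16/27 + 1 = 5/2 = 2.5 bits/symbol.

2.5 bits/symbol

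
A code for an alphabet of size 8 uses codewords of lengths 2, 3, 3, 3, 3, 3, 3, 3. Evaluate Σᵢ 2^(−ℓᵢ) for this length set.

With common denominator 2^3 = 8: Σ 2^(−ℓᵢ) = 2/8 + 1/8 + 1/8 + 1/8 + 1/8 + 1/8 + 1/8 + 1/8 = 9/8 = 1.125.

1.125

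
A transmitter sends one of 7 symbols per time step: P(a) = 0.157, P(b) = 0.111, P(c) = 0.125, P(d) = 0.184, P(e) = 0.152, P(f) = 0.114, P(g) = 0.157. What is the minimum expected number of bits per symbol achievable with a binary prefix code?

2.816 bits/symbol

Repeatedly combine the two least-probable nodes; the expected code length is the sum of the merged weights.
merge 111/1000 + 57/500 → 9/40
merge 1/8 + 19/125 → 277/1000
merge 157/1000 + 157/1000 → 157/500
merge 23/125 + 9/40 → 409/1000
merge 277/1000 + 157/500 → 591/1000
merge 409/1000 + 591/1000 → 1
L = 9/40 + 277/1000 + 157/500 + 409/1000 + 591/1000 + 1 = 352/125 = 2.816 bits/symbol.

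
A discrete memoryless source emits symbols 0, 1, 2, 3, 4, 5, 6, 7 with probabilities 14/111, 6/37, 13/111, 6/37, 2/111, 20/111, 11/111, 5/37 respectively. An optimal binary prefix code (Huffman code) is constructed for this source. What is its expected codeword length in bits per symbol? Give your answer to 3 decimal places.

2.937 bits/symbol

Repeatedly combine the two least-probable nodes; the expected code length is the sum of the merged weights.
merge 2/111 + 11/111 → 13/111
merge 13/111 + 13/111 → 26/111
merge 14/111 + 5/37 → 29/111
merge 6/37 + 6/37 → 12/37
merge 20/111 + 26/111 → 46/111
merge 29/111 + 12/37 → 65/111
merge 46/111 + 65/111 → 1
L = 13/111 + 26/111 + 29/111 + 12/37 + 46/111 + 65/111 + 1 = 326/111 ≈ 2.937 bits/symbol.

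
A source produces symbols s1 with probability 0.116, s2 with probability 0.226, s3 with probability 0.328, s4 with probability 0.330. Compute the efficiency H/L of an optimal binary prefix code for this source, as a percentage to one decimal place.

95.0%

Entropy H = −Σ p log₂ p ≈ 1.9007 bits.
Huffman merges: 29/250+113/500→171/500; 41/125+33/100→329/500; 171/500+329/500→1. L = 2 ≈ 2.0000.
Efficiency = H/L = 1.9007/2.0000 = 95.0%.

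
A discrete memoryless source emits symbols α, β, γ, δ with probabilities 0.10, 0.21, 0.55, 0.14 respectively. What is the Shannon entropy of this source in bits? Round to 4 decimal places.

H = −Σ pᵢ log₂ pᵢ.
−0.10·log₂(0.10) = 0.3322
−0.21·log₂(0.21) = 0.4728
−0.55·log₂(0.55) = 0.4744
−0.14·log₂(0.14) = 0.3971
Sum ≈ 1.6765 → 1.6765 bits.

1.6765 bits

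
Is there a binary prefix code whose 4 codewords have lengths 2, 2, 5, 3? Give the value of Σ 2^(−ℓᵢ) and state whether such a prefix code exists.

With common denominator 2^5 = 32: Σ 2^(−ℓᵢ) = 8/32 + 8/32 + 1/32 + 4/32 = 21/32 = 0.65625.
Kraft's inequality requires Σ ≤ 1; here Σ = 0.65625 ≤ 1, so such a prefix code exists.

0.65625; yes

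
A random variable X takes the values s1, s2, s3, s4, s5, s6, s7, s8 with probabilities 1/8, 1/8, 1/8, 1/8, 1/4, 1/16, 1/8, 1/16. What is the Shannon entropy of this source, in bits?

Each probability is a power of 1/2, so log₂(1/p) is an integer.
H = Σ p·log₂(1/p) = 1/8·3 + 1/8·3 + 1/8·3 + 1/8·3 + 1/4·2 + 1/16·4 + 1/8·3 + 1/16·4 = 2.875 bits.

2.875 bits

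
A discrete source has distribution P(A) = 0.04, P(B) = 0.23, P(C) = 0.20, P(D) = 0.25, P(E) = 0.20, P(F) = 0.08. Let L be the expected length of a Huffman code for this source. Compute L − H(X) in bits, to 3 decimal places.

Entropy H = −Σ p log₂ p ≈ 2.3937 bits.
Huffman merges: 1/25+2/25→3/25; 3/25+1/5→8/25; 1/5+23/100→43/100; 1/4+8/25→57/100; 43/100+57/100→1. L = 61/25 ≈ 2.4400.
L − H = 2.4400 − 2.3937 = 0.046 bits.

0.046 bits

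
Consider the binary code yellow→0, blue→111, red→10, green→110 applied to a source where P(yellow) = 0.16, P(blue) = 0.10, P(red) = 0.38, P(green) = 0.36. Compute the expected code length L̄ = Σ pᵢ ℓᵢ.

L̄ = Σ pᵢ·ℓᵢ = 0.16·1 + 0.10·3 + 0.38·2 + 0.36·3 = 2.3 bits/symbol.

2.3 bits/symbol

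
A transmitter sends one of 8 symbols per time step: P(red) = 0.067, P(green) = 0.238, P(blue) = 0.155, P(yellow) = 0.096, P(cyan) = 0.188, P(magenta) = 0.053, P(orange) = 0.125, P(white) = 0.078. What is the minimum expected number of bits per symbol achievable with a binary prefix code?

Repeatedly combine the two least-probable nodes; the expected code length is the sum of the merged weights.
merge 53/1000 + 67/1000 → 3/25
merge 39/500 + 12/125 → 87/500
merge 3/25 + 1/8 → 49/200
merge 31/200 + 87/500 → 329/1000
merge 47/250 + 119/500 → 213/500
merge 49/200 + 329/1000 → 287/500
merge 213/500 + 287/500 → 1
L = 3/25 + 87/500 + 49/200 + 329/1000 + 213/500 + 287/500 + 1 = 717/250 = 2.868 bits/symbol.

2.868 bits/symbol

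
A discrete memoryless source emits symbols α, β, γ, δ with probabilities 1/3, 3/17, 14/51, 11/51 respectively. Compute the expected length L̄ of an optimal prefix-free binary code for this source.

2 bits/symbol

Repeatedly combine the two least-probable nodes; the expected code length is the sum of the merged weights.
merge 3/17 + 11/51 → 20/51
merge 14/51 + 1/3 → 31/51
merge 20/51 + 31/51 → 1
L = 20/51 + 31/51 + 1 = 2 bits/symbol.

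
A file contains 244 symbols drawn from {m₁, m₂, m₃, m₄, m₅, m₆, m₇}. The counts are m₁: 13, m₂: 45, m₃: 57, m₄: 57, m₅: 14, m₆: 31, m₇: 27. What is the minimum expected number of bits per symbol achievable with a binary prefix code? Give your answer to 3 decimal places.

Probabilities are the counts divided by 244.
Repeatedly combine the two least-probable nodes; the expected code length is the sum of the merged weights.
merge 13/244 + 7/122 → 27/244
merge 27/244 + 27/244 → 27/122
merge 31/244 + 45/244 → 19/61
merge 27/122 + 57/244 → 111/244
merge 57/244 + 19/61 → 133/244
merge 111/244 + 133/244 → 1
L = 27/244 + 27/122 + 19/61 + 111/244 + 133/244 + 1 = 645/244 ≈ 2.643 bits/symbol.

2.643 bits/symbol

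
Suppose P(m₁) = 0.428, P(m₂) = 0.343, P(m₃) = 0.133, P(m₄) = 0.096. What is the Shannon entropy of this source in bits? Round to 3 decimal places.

1.765 bits

H = −Σ pᵢ log₂ pᵢ.
−0.428·log₂(0.428) = 0.5240
−0.343·log₂(0.343) = 0.5295
−0.133·log₂(0.133) = 0.3871
−0.096·log₂(0.096) = 0.3246
Sum ≈ 1.7652 → 1.765 bits.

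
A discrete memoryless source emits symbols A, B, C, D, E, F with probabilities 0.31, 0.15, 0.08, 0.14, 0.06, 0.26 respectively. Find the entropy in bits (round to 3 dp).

2.372 bits

H = −Σ pᵢ log₂ pᵢ.
−0.31·log₂(0.31) = 0.5238
−0.15·log₂(0.15) = 0.4105
−0.08·log₂(0.08) = 0.2915
−0.14·log₂(0.14) = 0.3971
−0.06·log₂(0.06) = 0.2435
−0.26·log₂(0.26) = 0.5053
Sum ≈ 2.3718 → 2.372 bits.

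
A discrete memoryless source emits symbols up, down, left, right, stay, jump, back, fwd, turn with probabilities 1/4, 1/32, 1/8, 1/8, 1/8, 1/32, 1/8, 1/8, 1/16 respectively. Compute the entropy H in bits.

Each probability is a power of 1/2, so log₂(1/p) is an integer.
H = Σ p·log₂(1/p) = 1/4·2 + 1/32·5 + 1/8·3 + 1/8·3 + 1/8·3 + 1/32·5 + 1/8·3 + 1/8·3 + 1/16·4 = 2.9375 bits.

2.9375 bits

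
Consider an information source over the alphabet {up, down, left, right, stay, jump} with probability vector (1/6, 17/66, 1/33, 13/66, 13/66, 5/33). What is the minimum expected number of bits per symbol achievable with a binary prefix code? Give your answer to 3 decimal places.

Repeatedly combine the two least-probable nodes; the expected code length is the sum of the merged weights.
merge 1/33 + 5/33 → 2/11
merge 1/6 + 2/11 → 23/66
merge 13/66 + 13/66 → 13/33
merge 17/66 + 23/66 → 20/33
merge 13/33 + 20/33 → 1
L = 2/11 + 23/66 + 13/33 + 20/33 + 1 = 167/66 ≈ 2.530 bits/symbol.

2.530 bits/symbol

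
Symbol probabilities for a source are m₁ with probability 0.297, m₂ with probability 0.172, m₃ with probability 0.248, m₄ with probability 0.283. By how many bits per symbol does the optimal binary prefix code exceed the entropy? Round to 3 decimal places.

0.029 bits

Entropy H = −Σ p log₂ p ≈ 1.9712 bits.
Huffman merges: 43/250+31/125→21/50; 283/1000+297/1000→29/50; 21/50+29/50→1. L = 2 ≈ 2.0000.
L − H = 2.0000 − 1.9712 = 0.029 bits.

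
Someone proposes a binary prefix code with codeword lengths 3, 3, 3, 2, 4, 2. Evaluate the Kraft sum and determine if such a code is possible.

0.9375; yes

With common denominator 2^4 = 16: Σ 2^(−ℓᵢ) = 2/16 + 2/16 + 2/16 + 4/16 + 1/16 + 4/16 = 15/16 = 0.9375.
Kraft's inequality requires Σ ≤ 1; here Σ = 0.9375 ≤ 1, so such a prefix code exists.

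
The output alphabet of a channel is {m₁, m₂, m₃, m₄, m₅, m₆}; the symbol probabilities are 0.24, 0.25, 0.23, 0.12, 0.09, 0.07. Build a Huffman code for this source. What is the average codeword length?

Repeatedly combine the two least-probable nodes; the expected code length is the sum of the merged weights.
merge 7/100 + 9/100 → 4/25
merge 3/25 + 4/25 → 7/25
merge 23/100 + 6/25 → 47/100
merge 1/4 + 7/25 → 53/100
merge 47/100 + 53/100 → 1
L = 4/25 + 7/25 + 47/100 + 53/100 + 1 = 61/25 = 2.44 bits/symbol.

2.44 bits/symbol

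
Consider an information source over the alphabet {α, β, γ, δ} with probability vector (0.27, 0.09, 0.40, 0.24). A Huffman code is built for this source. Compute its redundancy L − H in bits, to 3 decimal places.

0.084 bits

Entropy H = −Σ p log₂ p ≈ 1.8456 bits.
Huffman merges: 9/100+6/25→33/100; 27/100+33/100→3/5; 2/5+3/5→1. L = 193/100 ≈ 1.9300.
L − H = 1.9300 − 1.8456 = 0.084 bits.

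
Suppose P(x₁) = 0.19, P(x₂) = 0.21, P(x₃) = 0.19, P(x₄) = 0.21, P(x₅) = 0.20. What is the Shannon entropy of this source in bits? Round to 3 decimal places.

H = −Σ pᵢ log₂ pᵢ.
−0.19·log₂(0.19) = 0.4552
−0.21·log₂(0.21) = 0.4728
−0.19·log₂(0.19) = 0.4552
−0.21·log₂(0.21) = 0.4728
−0.20·log₂(0.20) = 0.4644
Sum ≈ 2.3205 → 2.320 bits.

2.320 bits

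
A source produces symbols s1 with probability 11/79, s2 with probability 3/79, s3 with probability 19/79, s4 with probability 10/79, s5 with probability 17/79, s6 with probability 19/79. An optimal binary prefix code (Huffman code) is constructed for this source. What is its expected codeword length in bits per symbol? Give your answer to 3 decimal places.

Repeatedly combine the two least-probable nodes; the expected code length is the sum of the merged weights.
merge 3/79 + 10/79 → 13/79
merge 11/79 + 13/79 → 24/79
merge 17/79 + 19/79 → 36/79
merge 19/79 + 24/79 → 43/79
merge 36/79 + 43/79 → 1
L = 13/79 + 24/79 + 36/79 + 43/79 + 1 = 195/79 ≈ 2.468 bits/symbol.

2.468 bits/symbol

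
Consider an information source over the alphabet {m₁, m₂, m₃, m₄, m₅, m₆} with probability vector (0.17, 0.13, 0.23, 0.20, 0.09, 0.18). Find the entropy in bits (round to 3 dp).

2.527 bits

H = −Σ pᵢ log₂ pᵢ.
−0.17·log₂(0.17) = 0.4346
−0.13·log₂(0.13) = 0.3826
−0.23·log₂(0.23) = 0.4877
−0.20·log₂(0.20) = 0.4644
−0.09·log₂(0.09) = 0.3127
−0.18·log₂(0.18) = 0.4453
Sum ≈ 2.5272 → 2.527 bits.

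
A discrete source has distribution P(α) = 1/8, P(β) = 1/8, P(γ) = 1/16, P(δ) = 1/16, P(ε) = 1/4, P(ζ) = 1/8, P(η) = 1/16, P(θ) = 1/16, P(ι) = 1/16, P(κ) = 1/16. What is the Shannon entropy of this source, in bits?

3.125 bits

Each probability is a power of 1/2, so log₂(1/p) is an integer.
H = Σ p·log₂(1/p) = 1/8·3 + 1/8·3 + 1/16·4 + 1/16·4 + 1/4·2 + 1/8·3 + 1/16·4 + 1/16·4 + 1/16·4 + 1/16·4 = 3.125 bits.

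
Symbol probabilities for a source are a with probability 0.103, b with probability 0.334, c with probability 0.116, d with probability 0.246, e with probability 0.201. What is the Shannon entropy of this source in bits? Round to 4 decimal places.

2.1897 bits

H = −Σ pᵢ log₂ pᵢ.
−0.103·log₂(0.103) = 0.3378
−0.334·log₂(0.334) = 0.5284
−0.116·log₂(0.116) = 0.3605
−0.246·log₂(0.246) = 0.4977
−0.201·log₂(0.201) = 0.4653
Sum ≈ 2.1897 → 2.1897 bits.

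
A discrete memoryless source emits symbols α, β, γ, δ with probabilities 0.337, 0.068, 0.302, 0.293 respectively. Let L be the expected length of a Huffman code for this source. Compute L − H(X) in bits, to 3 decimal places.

0.167 bits

Entropy H = −Σ p log₂ p ≈ 1.8331 bits.
Huffman merges: 17/250+293/1000→361/1000; 151/500+337/1000→639/1000; 361/1000+639/1000→1. L = 2 ≈ 2.0000.
L − H = 2.0000 − 1.8331 = 0.167 bits.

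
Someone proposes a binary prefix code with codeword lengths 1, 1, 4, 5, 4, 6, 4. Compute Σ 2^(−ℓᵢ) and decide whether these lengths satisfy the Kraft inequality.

With common denominator 2^6 = 64: Σ 2^(−ℓᵢ) = 32/64 + 32/64 + 4/64 + 2/64 + 4/64 + 1/64 + 4/64 = 79/64 = 1.234375.
Kraft's inequality requires Σ ≤ 1; here Σ = 1.234375 > 1, so no such prefix code exists.

1.234375; no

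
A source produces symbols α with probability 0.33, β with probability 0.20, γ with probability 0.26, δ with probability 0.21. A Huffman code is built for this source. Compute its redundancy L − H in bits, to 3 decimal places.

Entropy H = −Σ p log₂ p ≈ 1.9703 bits.
Huffman merges: 1/5+21/100→41/100; 13/50+33/100→59/100; 41/100+59/100→1. L = 2 ≈ 2.0000.
L − H = 2.0000 − 1.9703 = 0.030 bits.

0.030 bits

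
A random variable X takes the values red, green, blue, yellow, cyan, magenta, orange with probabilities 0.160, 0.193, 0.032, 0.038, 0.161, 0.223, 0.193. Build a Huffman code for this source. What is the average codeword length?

Repeatedly combine the two least-probable nodes; the expected code length is the sum of the merged weights.
merge 4/125 + 19/500 → 7/100
merge 7/100 + 4/25 → 23/100
merge 161/1000 + 193/1000 → 177/500
merge 193/1000 + 223/1000 → 52/125
merge 23/100 + 177/500 → 73/125
merge 52/125 + 73/125 → 1
L = 7/100 + 23/100 + 177/500 + 52/125 + 73/125 + 1 = 1327/500 = 2.654 bits/symbol.

2.654 bits/symbol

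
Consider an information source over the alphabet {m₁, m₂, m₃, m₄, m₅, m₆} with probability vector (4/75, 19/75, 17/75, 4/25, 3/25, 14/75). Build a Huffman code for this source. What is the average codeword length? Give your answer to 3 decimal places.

2.507 bits/symbol

Repeatedly combine the two least-probable nodes; the expected code length is the sum of the merged weights.
merge 4/75 + 3/25 → 13/75
merge 4/25 + 13/75 → 1/3
merge 14/75 + 17/75 → 31/75
merge 19/75 + 1/3 → 44/75
merge 31/75 + 44/75 → 1
L = 13/75 + 1/3 + 31/75 + 44/75 + 1 = 188/75 ≈ 2.507 bits/symbol.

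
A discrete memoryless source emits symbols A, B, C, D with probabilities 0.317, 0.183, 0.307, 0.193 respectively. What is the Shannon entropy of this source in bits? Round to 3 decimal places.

1.955 bits

H = −Σ pᵢ log₂ pᵢ.
−0.317·log₂(0.317) = 0.5254
−0.183·log₂(0.183) = 0.4484
−0.307·log₂(0.307) = 0.5230
−0.193·log₂(0.193) = 0.4581
Sum ≈ 1.9549 → 1.955 bits.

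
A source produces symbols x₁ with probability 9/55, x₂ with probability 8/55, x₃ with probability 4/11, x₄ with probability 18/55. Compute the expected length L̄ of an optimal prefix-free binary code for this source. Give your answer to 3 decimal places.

Repeatedly combine the two least-probable nodes; the expected code length is the sum of the merged weights.
merge 8/55 + 9/55 → 17/55
merge 17/55 + 18/55 → 7/11
merge 4/11 + 7/11 → 1
L = 17/55 + 7/11 + 1 = 107/55 ≈ 1.945 bits/symbol.

1.945 bits/symbol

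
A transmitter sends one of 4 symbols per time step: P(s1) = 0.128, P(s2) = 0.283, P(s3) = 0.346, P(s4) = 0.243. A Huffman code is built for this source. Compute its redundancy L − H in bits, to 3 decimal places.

0.079 bits

Entropy H = −Σ p log₂ p ≈ 1.9207 bits.
Huffman merges: 16/125+243/1000→371/1000; 283/1000+173/500→629/1000; 371/1000+629/1000→1. L = 2 ≈ 2.0000.
L − H = 2.0000 − 1.9207 = 0.079 bits.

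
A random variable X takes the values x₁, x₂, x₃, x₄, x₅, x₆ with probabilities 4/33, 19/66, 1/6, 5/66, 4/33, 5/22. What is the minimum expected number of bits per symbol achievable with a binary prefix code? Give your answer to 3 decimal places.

Repeatedly combine the two least-probable nodes; the expected code length is the sum of the merged weights.
merge 5/66 + 4/33 → 13/66
merge 4/33 + 1/6 → 19/66
merge 13/66 + 5/22 → 14/33
merge 19/66 + 19/66 → 19/33
merge 14/33 + 19/33 → 1
L = 13/66 + 19/66 + 14/33 + 19/33 + 1 = 82/33 ≈ 2.485 bits/symbol.

2.485 bits/symbol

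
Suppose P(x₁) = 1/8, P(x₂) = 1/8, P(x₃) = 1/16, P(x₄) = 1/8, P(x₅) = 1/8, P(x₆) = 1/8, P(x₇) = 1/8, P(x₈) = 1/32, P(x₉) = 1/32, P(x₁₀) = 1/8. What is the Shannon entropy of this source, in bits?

3.1875 bits

Each probability is a power of 1/2, so log₂(1/p) is an integer.
H = Σ p·log₂(1/p) = 1/8·3 + 1/8·3 + 1/16·4 + 1/8·3 + 1/8·3 + 1/8·3 + 1/8·3 + 1/32·5 + 1/32·5 + 1/8·3 = 3.1875 bits.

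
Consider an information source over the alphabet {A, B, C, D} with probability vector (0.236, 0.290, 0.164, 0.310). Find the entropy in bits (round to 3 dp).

H = −Σ pᵢ log₂ pᵢ.
−0.236·log₂(0.236) = 0.4916
−0.290·log₂(0.290) = 0.5179
−0.164·log₂(0.164) = 0.4278
−0.310·log₂(0.310) = 0.5238
Sum ≈ 1.9611 → 1.961 bits.

1.961 bits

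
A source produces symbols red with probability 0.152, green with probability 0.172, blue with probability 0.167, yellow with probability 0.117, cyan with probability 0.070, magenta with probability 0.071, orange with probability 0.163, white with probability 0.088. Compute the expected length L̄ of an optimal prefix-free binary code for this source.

Repeatedly combine the two least-probable nodes; the expected code length is the sum of the merged weights.
merge 7/100 + 71/1000 → 141/1000
merge 11/125 + 117/1000 → 41/200
merge 141/1000 + 19/125 → 293/1000
merge 163/1000 + 167/1000 → 33/100
merge 43/250 + 41/200 → 377/1000
merge 293/1000 + 33/100 → 623/1000
merge 377/1000 + 623/1000 → 1
L = 141/1000 + 41/200 + 293/1000 + 33/100 + 377/1000 + 623/1000 + 1 = 2969/1000 = 2.969 bits/symbol.

2.969 bits/symbol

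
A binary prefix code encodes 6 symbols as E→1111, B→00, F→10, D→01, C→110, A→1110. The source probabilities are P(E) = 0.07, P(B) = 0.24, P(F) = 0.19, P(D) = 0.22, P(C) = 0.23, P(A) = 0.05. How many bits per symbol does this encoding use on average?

L̄ = Σ pᵢ·ℓᵢ = 0.07·4 + 0.24·2 + 0.19·2 + 0.22·2 + 0.23·3 + 0.05·4 = 2.47 bits/symbol.

2.47 bits/symbol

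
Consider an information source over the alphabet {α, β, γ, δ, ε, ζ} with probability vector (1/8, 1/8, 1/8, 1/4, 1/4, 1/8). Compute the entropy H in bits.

2.5 bits

Each probability is a power of 1/2, so log₂(1/p) is an integer.
H = Σ p·log₂(1/p) = 1/8·3 + 1/8·3 + 1/8·3 + 1/4·2 + 1/4·2 + 1/8·3 = 2.5 bits.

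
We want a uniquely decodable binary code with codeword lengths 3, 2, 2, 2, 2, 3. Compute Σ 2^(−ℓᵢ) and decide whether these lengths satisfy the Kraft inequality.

With common denominator 2^3 = 8: Σ 2^(−ℓᵢ) = 1/8 + 2/8 + 2/8 + 2/8 + 2/8 + 1/8 = 10/8 = 1.25.
Kraft's inequality requires Σ ≤ 1; here Σ = 1.25 > 1, so no such prefix code exists.

1.25; no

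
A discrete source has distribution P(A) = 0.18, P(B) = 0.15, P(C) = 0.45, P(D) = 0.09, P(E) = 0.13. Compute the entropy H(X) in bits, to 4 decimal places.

2.0696 bits

H = −Σ pᵢ log₂ pᵢ.
−0.18·log₂(0.18) = 0.4453
−0.15·log₂(0.15) = 0.4105
−0.45·log₂(0.45) = 0.5184
−0.09·log₂(0.09) = 0.3127
−0.13·log₂(0.13) = 0.3826
Sum ≈ 2.0696 → 2.0696 bits.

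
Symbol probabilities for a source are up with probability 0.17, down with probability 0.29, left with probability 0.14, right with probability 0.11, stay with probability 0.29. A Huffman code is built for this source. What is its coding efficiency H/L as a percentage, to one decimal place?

Entropy H = −Σ p log₂ p ≈ 2.2178 bits.
Huffman merges: 11/100+7/50→1/4; 17/100+1/4→21/50; 29/100+29/100→29/50; 21/50+29/50→1. L = 9/4 ≈ 2.2500.
Efficiency = H/L = 2.2178/2.2500 = 98.6%.

98.6%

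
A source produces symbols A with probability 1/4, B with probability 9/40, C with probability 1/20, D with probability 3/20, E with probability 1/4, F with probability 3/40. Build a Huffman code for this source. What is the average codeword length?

2.4 bits/symbol

Repeatedly combine the two least-probable nodes; the expected code length is the sum of the merged weights.
merge 1/20 + 3/40 → 1/8
merge 1/8 + 3/20 → 11/40
merge 9/40 + 1/4 → 19/40
merge 1/4 + 11/40 → 21/40
merge 19/40 + 21/40 → 1
L = 1/8 + 11/40 + 19/40 + 21/40 + 1 = 12/5 = 2.4 bits/symbol.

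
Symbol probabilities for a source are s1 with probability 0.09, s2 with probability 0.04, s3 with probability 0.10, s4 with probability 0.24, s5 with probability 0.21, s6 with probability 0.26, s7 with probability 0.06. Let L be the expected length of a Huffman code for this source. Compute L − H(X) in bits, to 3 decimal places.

Entropy H = −Σ p log₂ p ≈ 2.5464 bits.
Huffman merges: 1/25+3/50→1/10; 9/100+1/10→19/100; 1/10+19/100→29/100; 21/100+6/25→9/20; 13/50+29/100→11/20; 9/20+11/20→1. L = 129/50 ≈ 2.5800.
L − H = 2.5800 − 2.5464 = 0.034 bits.

0.034 bits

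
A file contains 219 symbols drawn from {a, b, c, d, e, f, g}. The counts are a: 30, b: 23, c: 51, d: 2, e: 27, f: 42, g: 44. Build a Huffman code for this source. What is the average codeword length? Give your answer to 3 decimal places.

2.680 bits/symbol

Probabilities are the counts divided by 219.
Repeatedly combine the two least-probable nodes; the expected code length is the sum of the merged weights.
merge 2/219 + 23/219 → 25/219
merge 25/219 + 9/73 → 52/219
merge 10/73 + 14/73 → 24/73
merge 44/219 + 17/73 → 95/219
merge 52/219 + 24/73 → 124/219
merge 95/219 + 124/219 → 1
L = 25/219 + 52/219 + 24/73 + 95/219 + 124/219 + 1 = 587/219 ≈ 2.680 bits/symbol.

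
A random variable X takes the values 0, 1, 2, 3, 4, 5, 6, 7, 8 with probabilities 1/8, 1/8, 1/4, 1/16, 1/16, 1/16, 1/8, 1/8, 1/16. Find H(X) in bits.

3 bits

Each probability is a power of 1/2, so log₂(1/p) is an integer.
H = Σ p·log₂(1/p) = 1/8·3 + 1/8·3 + 1/4·2 + 1/16·4 + 1/16·4 + 1/16·4 + 1/8·3 + 1/8·3 + 1/16·4 = 3 bits.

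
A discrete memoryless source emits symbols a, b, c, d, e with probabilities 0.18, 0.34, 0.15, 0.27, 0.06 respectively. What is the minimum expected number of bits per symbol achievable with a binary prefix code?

2.21 bits/symbol

Repeatedly combine the two least-probable nodes; the expected code length is the sum of the merged weights.
merge 3/50 + 3/20 → 21/100
merge 9/50 + 21/100 → 39/100
merge 27/100 + 17/50 → 61/100
merge 39/100 + 61/100 → 1
L = 21/100 + 39/100 + 61/100 + 1 = 221/100 = 2.21 bits/symbol.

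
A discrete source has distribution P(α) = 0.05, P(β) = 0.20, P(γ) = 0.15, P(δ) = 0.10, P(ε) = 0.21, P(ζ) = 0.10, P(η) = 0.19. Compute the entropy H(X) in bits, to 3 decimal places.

H = −Σ pᵢ log₂ pᵢ.
−0.05·log₂(0.05) = 0.2161
−0.20·log₂(0.20) = 0.4644
−0.15·log₂(0.15) = 0.4105
−0.10·log₂(0.10) = 0.3322
−0.21·log₂(0.21) = 0.4728
−0.10·log₂(0.10) = 0.3322
−0.19·log₂(0.19) = 0.4552
Sum ≈ 2.6835 → 2.683 bits.

2.683 bits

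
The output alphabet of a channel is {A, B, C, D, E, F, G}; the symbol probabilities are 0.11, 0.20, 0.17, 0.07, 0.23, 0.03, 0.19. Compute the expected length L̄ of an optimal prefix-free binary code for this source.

2.67 bits/symbol

Repeatedly combine the two least-probable nodes; the expected code length is the sum of the merged weights.
merge 3/100 + 7/100 → 1/10
merge 1/10 + 11/100 → 21/100
merge 17/100 + 19/100 → 9/25
merge 1/5 + 21/100 → 41/100
merge 23/100 + 9/25 → 59/100
merge 41/100 + 59/100 → 1
L = 1/10 + 21/100 + 9/25 + 41/100 + 59/100 + 1 = 267/100 = 2.67 bits/symbol.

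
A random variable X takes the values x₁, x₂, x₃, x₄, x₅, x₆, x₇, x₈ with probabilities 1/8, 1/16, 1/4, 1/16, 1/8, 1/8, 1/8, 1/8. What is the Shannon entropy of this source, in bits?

Each probability is a power of 1/2, so log₂(1/p) is an integer.
H = Σ p·log₂(1/p) = 1/8·3 + 1/16·4 + 1/4·2 + 1/16·4 + 1/8·3 + 1/8·3 + 1/8·3 + 1/8·3 = 2.875 bits.

2.875 bits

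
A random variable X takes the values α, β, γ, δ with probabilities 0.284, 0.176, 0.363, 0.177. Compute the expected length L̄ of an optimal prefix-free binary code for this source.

Repeatedly combine the two least-probable nodes; the expected code length is the sum of the merged weights.
merge 22/125 + 177/1000 → 353/1000
merge 71/250 + 353/1000 → 637/1000
merge 363/1000 + 637/1000 → 1
L = 353/1000 + 637/1000 + 1 = 199/100 = 1.99 bits/symbol.

1.99 bits/symbol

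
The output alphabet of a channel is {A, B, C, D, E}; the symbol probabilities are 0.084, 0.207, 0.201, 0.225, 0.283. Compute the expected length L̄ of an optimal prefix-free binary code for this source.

Repeatedly combine the two least-probable nodes; the expected code length is the sum of the merged weights.
merge 21/250 + 201/1000 → 57/200
merge 207/1000 + 9/40 → 54/125
merge 283/1000 + 57/200 → 71/125
merge 54/125 + 71/125 → 1
L = 57/200 + 54/125 + 71/125 + 1 = 457/200 = 2.285 bits/symbol.

2.285 bits/symbol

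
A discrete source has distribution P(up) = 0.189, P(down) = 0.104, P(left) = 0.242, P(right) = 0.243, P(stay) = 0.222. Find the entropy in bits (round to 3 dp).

2.267 bits

H = −Σ pᵢ log₂ pᵢ.
−0.189·log₂(0.189) = 0.4543
−0.104·log₂(0.104) = 0.3396
−0.242·log₂(0.242) = 0.4954
−0.243·log₂(0.243) = 0.4960
−0.222·log₂(0.222) = 0.4820
Sum ≈ 2.2672 → 2.267 bits.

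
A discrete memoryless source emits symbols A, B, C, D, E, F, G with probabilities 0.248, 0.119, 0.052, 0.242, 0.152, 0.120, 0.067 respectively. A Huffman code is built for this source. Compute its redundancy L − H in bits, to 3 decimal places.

0.006 bits

Entropy H = −Σ p log₂ p ≈ 2.6229 bits.
Huffman merges: 13/250+67/1000→119/1000; 119/1000+119/1000→119/500; 3/25+19/125→34/125; 119/500+121/500→12/25; 31/125+34/125→13/25; 12/25+13/25→1. L = 2629/1000 ≈ 2.6290.
L − H = 2.6290 − 2.6229 = 0.006 bits.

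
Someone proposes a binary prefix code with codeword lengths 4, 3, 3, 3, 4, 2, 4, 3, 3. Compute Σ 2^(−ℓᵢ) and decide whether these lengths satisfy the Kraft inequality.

1.0625; no

With common denominator 2^4 = 16: Σ 2^(−ℓᵢ) = 1/16 + 2/16 + 2/16 + 2/16 + 1/16 + 4/16 + 1/16 + 2/16 + 2/16 = 17/16 = 1.0625.
Kraft's inequality requires Σ ≤ 1; here Σ = 1.0625 > 1, so no such prefix code exists.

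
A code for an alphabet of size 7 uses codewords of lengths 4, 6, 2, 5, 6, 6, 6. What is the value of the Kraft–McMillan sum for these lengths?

With common denominator 2^6 = 64: Σ 2^(−ℓᵢ) = 4/64 + 1/64 + 16/64 + 2/64 + 1/64 + 1/64 + 1/64 = 26/64 = 0.40625.

0.40625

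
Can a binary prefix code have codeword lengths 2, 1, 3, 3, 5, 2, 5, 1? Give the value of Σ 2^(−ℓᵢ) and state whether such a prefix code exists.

1.8125; no

With common denominator 2^5 = 32: Σ 2^(−ℓᵢ) = 8/32 + 16/32 + 4/32 + 4/32 + 1/32 + 8/32 + 1/32 + 16/32 = 58/32 = 1.8125.
Kraft's inequality requires Σ ≤ 1; here Σ = 1.8125 > 1, so no such prefix code exists.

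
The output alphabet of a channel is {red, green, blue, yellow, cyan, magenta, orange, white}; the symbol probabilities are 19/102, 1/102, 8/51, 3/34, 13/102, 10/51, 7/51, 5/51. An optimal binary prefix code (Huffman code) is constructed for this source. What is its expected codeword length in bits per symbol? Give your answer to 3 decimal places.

Repeatedly combine the two least-probable nodes; the expected code length is the sum of the merged weights.
merge 1/102 + 3/34 → 5/51
merge 5/51 + 5/51 → 10/51
merge 13/102 + 7/51 → 9/34
merge 8/51 + 19/102 → 35/102
merge 10/51 + 10/51 → 20/51
merge 9/34 + 35/102 → 31/51
merge 20/51 + 31/51 → 1
L = 5/51 + 10/51 + 9/34 + 35/102 + 20/51 + 31/51 + 1 = 148/51 ≈ 2.902 bits/symbol.

2.902 bits/symbol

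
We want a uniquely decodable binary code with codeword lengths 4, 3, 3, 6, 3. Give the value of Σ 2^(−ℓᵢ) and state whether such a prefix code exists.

0.453125; yes

With common denominator 2^6 = 64: Σ 2^(−ℓᵢ) = 4/64 + 8/64 + 8/64 + 1/64 + 8/64 = 29/64 = 0.453125.
Kraft's inequality requires Σ ≤ 1; here Σ = 0.453125 ≤ 1, so such a prefix code exists.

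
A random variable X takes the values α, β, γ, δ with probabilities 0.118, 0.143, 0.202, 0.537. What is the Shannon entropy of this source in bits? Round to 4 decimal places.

1.7129 bits

H = −Σ pᵢ log₂ pᵢ.
−0.118·log₂(0.118) = 0.3638
−0.143·log₂(0.143) = 0.4012
−0.202·log₂(0.202) = 0.4661
−0.537·log₂(0.537) = 0.4817
Sum ≈ 1.7129 → 1.7129 bits.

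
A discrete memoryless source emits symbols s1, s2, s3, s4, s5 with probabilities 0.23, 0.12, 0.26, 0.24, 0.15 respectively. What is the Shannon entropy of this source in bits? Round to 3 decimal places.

2.265 bits

H = −Σ pᵢ log₂ pᵢ.
−0.23·log₂(0.23) = 0.4877
−0.12·log₂(0.12) = 0.3671
−0.26·log₂(0.26) = 0.5053
−0.24·log₂(0.24) = 0.4941
−0.15·log₂(0.15) = 0.4105
Sum ≈ 2.2647 → 2.265 bits.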